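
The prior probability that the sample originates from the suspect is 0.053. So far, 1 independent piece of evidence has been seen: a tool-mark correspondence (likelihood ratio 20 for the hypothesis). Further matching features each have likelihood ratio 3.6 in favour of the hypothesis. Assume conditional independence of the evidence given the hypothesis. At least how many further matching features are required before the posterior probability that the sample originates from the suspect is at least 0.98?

Prior odds = 0.053/0.947 = 53/947.
Bayes factor of the evidence already in hand = 20.
Odds after that evidence = (53/947) × 20 = 1060/947.
Target odds = 0.98/0.02 = 49.
Need 3.6ⁿ ≥ 49 ÷ (1060/947) = 46403/1060.
3.6² = 12.96 falls short of 46403/1060 but 3.6³ = 46.656 reaches it, so n = 3.

3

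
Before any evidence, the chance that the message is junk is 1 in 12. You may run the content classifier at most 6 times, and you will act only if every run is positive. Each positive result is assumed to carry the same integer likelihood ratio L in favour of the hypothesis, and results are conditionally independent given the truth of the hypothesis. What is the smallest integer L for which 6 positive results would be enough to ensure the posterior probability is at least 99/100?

4

Prior odds = (1/12)/(11/12) = 1/11.
Target odds = 0.99/0.01 = 99.
Need L⁶ ≥ 99 ÷ (1/11) = 1089.
3⁶ = 729 < 1089 ≤ 4096 = 4⁶, so L = 4.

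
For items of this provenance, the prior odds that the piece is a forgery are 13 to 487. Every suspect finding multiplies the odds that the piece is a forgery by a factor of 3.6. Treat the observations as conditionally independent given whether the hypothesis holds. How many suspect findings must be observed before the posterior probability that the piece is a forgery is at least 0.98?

6

Prior odds = 13/487.
Likelihood ratio per suspect finding = 3.6.
Target odds: 0.98 ÷ 0.02 = 49.
Need (13/487) × 3.6ⁿ ≥ 49, i.e. 3.6ⁿ ≥ 23863/13.
3.6⁵ = 604.66176 falls short of 23863/13 but 3.6⁶ = 34012224/15625 reaches it, so n = 6.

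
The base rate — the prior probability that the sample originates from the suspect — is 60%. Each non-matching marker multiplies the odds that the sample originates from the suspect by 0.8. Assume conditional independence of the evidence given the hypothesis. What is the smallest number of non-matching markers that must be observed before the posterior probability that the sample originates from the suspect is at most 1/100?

23

Prior odds: 0.6 ÷ 0.4 = 1.5.
Likelihood ratio per non-matching marker = 0.8.
Target odds: 0.01 ÷ 0.99 = 1/99.
Require 0.8ⁿ ≤ 1/99 ÷ 1.5 = 2/297.
0.8²² ≈0.0073787 is still above 2/297 but 0.8²³ ≈0.00590296 is at or below it, so n = 23.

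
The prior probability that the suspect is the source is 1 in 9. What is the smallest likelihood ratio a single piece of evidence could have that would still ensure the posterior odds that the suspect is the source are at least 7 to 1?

Prior odds = (1/9)/(8/9) = 0.125.
Target odds = 7.
Required Bayes factor = 7 ÷ 0.125 = 56.

56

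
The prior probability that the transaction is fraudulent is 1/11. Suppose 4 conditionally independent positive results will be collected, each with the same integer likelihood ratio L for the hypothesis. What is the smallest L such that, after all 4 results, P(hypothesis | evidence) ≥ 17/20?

3

Prior odds = (1/11)/(10/11) = 0.1.
Target odds = 0.85/0.15 = 17/3.
Need L⁴ ≥ 17/3 ÷ 0.1 = 170/3.
2⁴ = 16 < 170/3 ≤ 81 = 3⁴, so L = 3.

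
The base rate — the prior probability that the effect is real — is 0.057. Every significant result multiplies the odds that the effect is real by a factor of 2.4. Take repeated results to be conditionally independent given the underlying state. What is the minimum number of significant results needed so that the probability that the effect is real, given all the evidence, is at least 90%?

6

Prior odds = 0.057/0.943 = 57/943.
Likelihood ratio per significant result = 2.4.
Target posterior odds = 0.9/0.1 = 9.
Require 2.4ⁿ ≥ 9 ÷ (57/943) = 2829/19.
2.4⁵ = 79.62624 falls short of 2829/19 but 2.4⁶ = 2985984/15625 reaches it, so n = 6.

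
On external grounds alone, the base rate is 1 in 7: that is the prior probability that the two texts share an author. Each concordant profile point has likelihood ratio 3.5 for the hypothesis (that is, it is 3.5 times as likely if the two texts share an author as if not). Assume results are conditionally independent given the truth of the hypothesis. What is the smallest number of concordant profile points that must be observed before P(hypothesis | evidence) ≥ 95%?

4

Prior odds = (1/7)/(6/7) = 1/6.
Likelihood ratio per concordant profile point = 3.5.
Target posterior odds = 0.95/0.05 = 19.
Need (1/6) × 3.5ⁿ ≥ 19, i.e. 3.5ⁿ ≥ 114.
3.5³ = 42.875 falls short of 114 but 3.5⁴ = 150.0625 reaches it, so n = 4.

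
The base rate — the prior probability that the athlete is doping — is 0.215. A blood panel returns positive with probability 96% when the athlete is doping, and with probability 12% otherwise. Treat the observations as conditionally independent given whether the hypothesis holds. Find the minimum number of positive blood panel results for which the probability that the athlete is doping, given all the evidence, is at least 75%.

2

Prior odds = 0.215/0.785 = 43/157.
Likelihood ratio of a positive result = 0.96/0.12 = 8.
Target odds: 0.75 ÷ 0.25 = 3.
Need (43/157) × 8ⁿ ≥ 3, i.e. 8ⁿ ≥ 471/43.
8¹ = 8 falls short of 471/43 but 8² = 64 reaches it, so n = 2.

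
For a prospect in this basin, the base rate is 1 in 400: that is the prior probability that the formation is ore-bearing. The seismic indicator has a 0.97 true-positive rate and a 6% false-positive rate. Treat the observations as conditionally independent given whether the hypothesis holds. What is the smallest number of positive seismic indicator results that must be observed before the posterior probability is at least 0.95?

Prior odds = 0.0025/0.9975 = 1/399.
Likelihood ratio of a positive result = 0.97/0.06 = 97/6.
Target posterior odds = 0.95/0.05 = 19.
Require (97/6)ⁿ ≥ 19 ÷ (1/399) = 7581.
(97/6)³ = 912673/216 falls short of 7581 but (97/6)⁴ = 88529281/1296 reaches it, so n = 4.

4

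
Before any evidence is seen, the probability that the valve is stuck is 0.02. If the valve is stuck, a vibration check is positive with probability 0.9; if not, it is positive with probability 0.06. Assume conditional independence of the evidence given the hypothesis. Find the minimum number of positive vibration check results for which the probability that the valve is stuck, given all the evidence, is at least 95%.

3

Prior odds: 0.02 ÷ 0.98 = 1/49.
Likelihood ratio of a positive = 0.9/0.06 = 15.
Target posterior odds = 0.95/0.05 = 19.
Need (1/49) × 15ⁿ ≥ 19, i.e. 15ⁿ ≥ 931.
15² = 225 falls short of 931 but 15³ = 3375 reaches it, so n = 3.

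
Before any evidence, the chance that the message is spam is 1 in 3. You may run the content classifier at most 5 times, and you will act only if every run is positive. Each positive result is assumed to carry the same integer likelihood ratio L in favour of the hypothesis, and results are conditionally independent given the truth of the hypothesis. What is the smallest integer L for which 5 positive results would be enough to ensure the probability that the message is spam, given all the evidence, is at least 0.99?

Prior odds = (1/3)/(2/3) = 0.5.
Target odds = 0.99/0.01 = 99.
Need L⁵ ≥ 99 ÷ 0.5 = 198.
2⁵ = 32 < 198 ≤ 243 = 3⁵, so L = 3.

3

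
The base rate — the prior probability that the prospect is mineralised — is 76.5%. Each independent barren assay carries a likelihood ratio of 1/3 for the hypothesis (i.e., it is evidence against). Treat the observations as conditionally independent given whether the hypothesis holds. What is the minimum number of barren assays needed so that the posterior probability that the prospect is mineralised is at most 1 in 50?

Prior odds: 0.765 ÷ 0.235 = 153/47.
Likelihood ratio per barren assay = 1/3.
Target odds: 0.02 ÷ 0.98 = 1/49.
Require (1/3)ⁿ ≤ 1/49 ÷ (153/47) = 47/7497.
(1/3)⁴ = 1/81 is still above 47/7497 but (1/3)⁵ = 1/243 is at or below it, so n = 5.

5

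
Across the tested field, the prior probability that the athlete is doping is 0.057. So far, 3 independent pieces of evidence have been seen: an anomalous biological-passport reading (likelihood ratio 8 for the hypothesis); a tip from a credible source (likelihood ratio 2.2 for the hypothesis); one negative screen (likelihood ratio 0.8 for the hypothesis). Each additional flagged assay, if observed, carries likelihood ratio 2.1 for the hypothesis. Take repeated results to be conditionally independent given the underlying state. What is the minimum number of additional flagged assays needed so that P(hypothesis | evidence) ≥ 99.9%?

10

Prior odds = 0.057/0.943 = 57/943.
Combined Bayes factor of the evidence already in hand = 8 × 2.2 × 0.8 = 14.08.
Odds after that evidence = (57/943) × 14.08 = 20064/23575.
Target odds = 0.999/0.001 = 999.
Need 2.1ⁿ ≥ 999 ÷ (20064/23575) = 7850475/6688.
2.1⁹ ≈794.28 falls short of 7850475/6688 but 2.1¹⁰ ≈1667.99 reaches it, so n = 10.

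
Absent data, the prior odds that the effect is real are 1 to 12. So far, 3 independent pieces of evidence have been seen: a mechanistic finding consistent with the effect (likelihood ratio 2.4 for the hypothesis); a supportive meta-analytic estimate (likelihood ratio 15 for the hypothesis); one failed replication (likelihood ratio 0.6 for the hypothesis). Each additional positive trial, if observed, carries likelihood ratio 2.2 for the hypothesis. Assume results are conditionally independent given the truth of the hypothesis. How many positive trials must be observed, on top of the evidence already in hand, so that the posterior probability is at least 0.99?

6

Prior odds = 1/12.
Combined Bayes factor of the evidence already in hand = 2.4 × 15 × 0.6 = 21.6.
Odds after that evidence = (1/12) × 21.6 = 1.8.
Target odds = 0.99/0.01 = 99.
Need 2.2ⁿ ≥ 99 ÷ 1.8 = 55.
2.2⁵ = 51.53632 falls short of 55 but 2.2⁶ = 1771561/15625 reaches it, so n = 6.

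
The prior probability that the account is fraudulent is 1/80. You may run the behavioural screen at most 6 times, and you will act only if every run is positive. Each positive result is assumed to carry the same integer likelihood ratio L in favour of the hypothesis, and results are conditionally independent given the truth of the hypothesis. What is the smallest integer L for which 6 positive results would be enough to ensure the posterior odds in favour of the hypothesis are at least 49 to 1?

Prior odds = 0.0125/0.9875 = 1/79.
Target odds = 49.
Need L⁶ ≥ 49 ÷ (1/79) = 3871.
3⁶ = 729 < 3871 ≤ 4096 = 4⁶, so L = 4.

4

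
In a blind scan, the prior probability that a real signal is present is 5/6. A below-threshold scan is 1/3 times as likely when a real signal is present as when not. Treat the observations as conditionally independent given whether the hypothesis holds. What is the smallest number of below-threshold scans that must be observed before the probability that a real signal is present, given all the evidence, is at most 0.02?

Prior odds = (5/6)/(1/6) = 5.
Likelihood ratio per below-threshold scan = 1/3.
Target odds: 0.02 ÷ 0.98 = 1/49.
Need 5 × (1/3)ⁿ ≤ 1/49, i.e. (1/3)ⁿ ≤ 1/245.
(1/3)⁵ = 1/243 is still above 1/245 but (1/3)⁶ = 1/729 is at or below it, so n = 6.

6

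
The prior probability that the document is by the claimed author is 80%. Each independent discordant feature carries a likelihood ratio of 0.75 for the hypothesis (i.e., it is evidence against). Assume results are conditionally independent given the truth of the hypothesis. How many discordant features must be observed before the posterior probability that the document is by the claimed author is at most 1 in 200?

Prior odds: 0.8 ÷ 0.2 = 4.
Likelihood ratio per discordant feature = 0.75.
Target odds: 0.005 ÷ 0.995 = 1/199.
Require 0.75ⁿ ≤ 1/199 ÷ 4 = 1/796.
0.75²³ ≈0.00133786 is still above 1/796 but 0.75²⁴ ≈0.00100339 is at or below it, so n = 24.

24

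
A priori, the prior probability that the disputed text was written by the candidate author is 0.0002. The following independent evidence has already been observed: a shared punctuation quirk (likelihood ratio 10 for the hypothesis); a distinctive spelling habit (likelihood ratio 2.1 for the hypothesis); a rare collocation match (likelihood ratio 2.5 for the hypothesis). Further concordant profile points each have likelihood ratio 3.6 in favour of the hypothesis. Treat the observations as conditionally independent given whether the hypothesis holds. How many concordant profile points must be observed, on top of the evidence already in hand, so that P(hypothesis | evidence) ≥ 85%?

Prior odds = 0.0002/0.9998 = 1/4999.
Combined Bayes factor of the evidence already in hand = 10 × 2.1 × 2.5 = 52.5.
Odds after that evidence = (1/4999) × 52.5 = 105/9998.
Target odds = 0.85/0.15 = 17/3.
Need 3.6ⁿ ≥ 17/3 ÷ (105/9998) = 169966/315.
3.6⁴ = 167.9616 falls short of 169966/315 but 3.6⁵ = 604.66176 reaches it, so n = 5.

5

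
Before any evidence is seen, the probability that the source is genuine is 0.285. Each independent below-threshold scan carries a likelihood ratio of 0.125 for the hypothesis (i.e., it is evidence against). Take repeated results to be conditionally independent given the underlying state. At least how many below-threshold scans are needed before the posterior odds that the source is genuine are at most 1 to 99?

Prior odds: 0.285 ÷ 0.715 = 57/143.
Likelihood ratio per below-threshold scan = 0.125.
Target odds = 1/99.
Need (57/143) × 0.125ⁿ ≤ 1/99, i.e. 0.125ⁿ ≤ 13/513.
0.125¹ = 0.125 is still above 13/513 but 0.125² = 0.015625 is at or below it, so n = 2.

2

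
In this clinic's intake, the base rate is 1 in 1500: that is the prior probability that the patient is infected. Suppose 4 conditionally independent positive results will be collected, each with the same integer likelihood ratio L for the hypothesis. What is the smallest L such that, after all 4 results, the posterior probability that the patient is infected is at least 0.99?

20

Prior odds = (1/1500)/(1499/1500) = 1/1499.
Target odds = 0.99/0.01 = 99.
Need L⁴ ≥ 99 ÷ (1/1499) = 148401.
19⁴ = 130321 < 148401 ≤ 160000 = 20⁴, so L = 20.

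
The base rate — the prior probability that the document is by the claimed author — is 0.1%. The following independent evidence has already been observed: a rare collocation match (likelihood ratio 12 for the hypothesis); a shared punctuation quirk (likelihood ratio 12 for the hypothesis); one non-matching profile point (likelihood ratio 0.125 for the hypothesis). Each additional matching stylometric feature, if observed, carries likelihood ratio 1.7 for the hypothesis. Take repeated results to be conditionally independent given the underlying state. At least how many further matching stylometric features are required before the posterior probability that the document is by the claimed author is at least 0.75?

10

Prior odds = 0.001/0.999 = 1/999.
Combined Bayes factor of the evidence already in hand = 12 × 12 × 0.125 = 18.
Odds after that evidence = (1/999) × 18 = 2/111.
Target odds = 0.75/0.25 = 3.
Need 1.7ⁿ ≥ 3 ÷ (2/111) = 166.5.
1.7⁹ ≈118.588 falls short of 166.5 but 1.7¹⁰ ≈201.599 reaches it, so n = 10.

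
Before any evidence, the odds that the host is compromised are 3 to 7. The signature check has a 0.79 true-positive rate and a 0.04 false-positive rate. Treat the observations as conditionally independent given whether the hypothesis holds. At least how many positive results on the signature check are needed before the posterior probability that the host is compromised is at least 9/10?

Prior odds = 3/7.
Likelihood ratio of a positive result = 0.79/0.04 = 19.75.
Target odds: 0.9 ÷ 0.1 = 9.
Require 19.75ⁿ ≥ 9 ÷ (3/7) = 21.
19.75¹ = 19.75 falls short of 21 but 19.75² = 390.0625 reaches it, so n = 2.

2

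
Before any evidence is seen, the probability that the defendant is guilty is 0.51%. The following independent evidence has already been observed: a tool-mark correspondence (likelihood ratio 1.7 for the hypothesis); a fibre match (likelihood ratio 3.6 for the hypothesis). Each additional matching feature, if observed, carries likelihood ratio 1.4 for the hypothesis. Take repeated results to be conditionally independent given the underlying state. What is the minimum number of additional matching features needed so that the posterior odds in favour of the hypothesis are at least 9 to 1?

Prior odds = 0.0051/0.9949 = 51/9949.
Combined Bayes factor of the evidence already in hand = 1.7 × 3.6 = 6.12.
Odds after that evidence = (51/9949) × 6.12 = 7803/248725.
Target odds = 9.
Need 1.4ⁿ ≥ 9 ÷ (7803/248725) = 248725/867.
1.4¹⁶ ≈217.795 falls short of 248725/867 but 1.4¹⁷ ≈304.913 reaches it, so n = 17.

17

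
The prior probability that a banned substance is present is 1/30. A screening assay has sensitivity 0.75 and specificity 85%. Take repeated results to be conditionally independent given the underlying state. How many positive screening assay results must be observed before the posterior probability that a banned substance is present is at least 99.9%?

7

Prior odds = (1/30)/(29/30) = 1/29.
False-positive rate = 1 − 0.85 = 0.15; likelihood ratio of a positive = 0.75/0.15 = 5.
Target posterior odds = 0.999/0.001 = 999.
Need (1/29) × 5ⁿ ≥ 999, i.e. 5ⁿ ≥ 28971.
5⁶ = 15625 falls short of 28971 but 5⁷ = 78125 reaches it, so n = 7.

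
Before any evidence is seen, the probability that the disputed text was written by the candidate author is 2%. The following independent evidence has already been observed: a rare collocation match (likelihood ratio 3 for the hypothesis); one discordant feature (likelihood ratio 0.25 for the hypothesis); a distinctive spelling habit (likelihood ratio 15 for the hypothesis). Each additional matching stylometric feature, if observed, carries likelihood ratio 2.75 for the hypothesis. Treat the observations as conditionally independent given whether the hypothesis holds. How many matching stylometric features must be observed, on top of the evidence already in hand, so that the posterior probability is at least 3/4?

Prior odds = 0.02/0.98 = 1/49.
Combined Bayes factor of the evidence already in hand = 3 × 0.25 × 15 = 11.25.
Odds after that evidence = (1/49) × 11.25 = 45/196.
Target odds = 0.75/0.25 = 3.
Need 2.75ⁿ ≥ 3 ÷ (45/196) = 196/15.
2.75² = 7.5625 falls short of 196/15 but 2.75³ = 20.796875 reaches it, so n = 3.

3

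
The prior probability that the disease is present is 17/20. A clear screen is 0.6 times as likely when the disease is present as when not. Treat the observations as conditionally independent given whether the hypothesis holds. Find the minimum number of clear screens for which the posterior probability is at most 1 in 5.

Prior odds = 0.85/0.15 = 17/3.
Likelihood ratio per clear screen = 0.6.
Target odds: 0.2 ÷ 0.8 = 0.25.
Require 0.6ⁿ ≤ 0.25 ÷ (17/3) = 3/68.
0.6⁶ = 729/15625 is still above 3/68 but 0.6⁷ = 2187/78125 is at or below it, so n = 7.

7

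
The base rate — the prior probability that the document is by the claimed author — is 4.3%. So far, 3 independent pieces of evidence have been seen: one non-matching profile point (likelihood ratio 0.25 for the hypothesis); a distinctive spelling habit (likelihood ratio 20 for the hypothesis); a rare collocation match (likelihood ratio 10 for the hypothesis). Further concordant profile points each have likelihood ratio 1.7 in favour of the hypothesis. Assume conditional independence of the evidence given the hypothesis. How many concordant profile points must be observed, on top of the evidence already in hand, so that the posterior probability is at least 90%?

Prior odds = 0.043/0.957 = 43/957.
Combined Bayes factor of the evidence already in hand = 0.25 × 20 × 10 = 50.
Odds after that evidence = (43/957) × 50 = 2150/957.
Target odds = 0.9/0.1 = 9.
Need 1.7ⁿ ≥ 9 ÷ (2150/957) = 8613/2150.
1.7² = 2.89 falls short of 8613/2150 but 1.7³ = 4.913 reaches it, so n = 3.

3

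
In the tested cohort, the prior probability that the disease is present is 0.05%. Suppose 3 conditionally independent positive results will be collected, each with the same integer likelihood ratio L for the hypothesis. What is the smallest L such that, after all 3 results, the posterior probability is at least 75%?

Prior odds = 0.0005/0.9995 = 1/1999.
Target odds = 0.75/0.25 = 3.
Need L³ ≥ 3 ÷ (1/1999) = 5997.
18³ = 5832 < 5997 ≤ 6859 = 19³, so L = 19.

19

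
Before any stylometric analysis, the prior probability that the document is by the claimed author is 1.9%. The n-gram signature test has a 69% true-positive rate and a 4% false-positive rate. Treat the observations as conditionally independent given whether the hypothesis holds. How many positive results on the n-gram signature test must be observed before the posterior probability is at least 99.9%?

4

Prior odds: 0.019 ÷ 0.981 = 19/981.
Likelihood ratio of a positive result = 0.69/0.04 = 17.25.
Target posterior odds = 0.999/0.001 = 999.
Need (19/981) × 17.25ⁿ ≥ 999, i.e. 17.25ⁿ ≥ 980019/19.
17.25³ = 5132.953125 falls short of 980019/19 but 17.25⁴ = 22667121/256 reaches it, so n = 4.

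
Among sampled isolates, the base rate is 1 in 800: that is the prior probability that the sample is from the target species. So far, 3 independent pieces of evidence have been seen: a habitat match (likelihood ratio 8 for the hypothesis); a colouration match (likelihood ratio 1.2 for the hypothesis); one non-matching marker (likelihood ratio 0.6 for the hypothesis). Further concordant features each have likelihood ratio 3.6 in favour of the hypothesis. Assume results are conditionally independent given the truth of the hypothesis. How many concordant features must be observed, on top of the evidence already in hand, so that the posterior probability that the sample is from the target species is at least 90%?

Prior odds = 0.00125/0.99875 = 1/799.
Combined Bayes factor of the evidence already in hand = 8 × 1.2 × 0.6 = 5.76.
Odds after that evidence = (1/799) × 5.76 = 144/19975.
Target odds = 0.9/0.1 = 9.
Need 3.6ⁿ ≥ 9 ÷ (144/19975) = 1248.4375.
3.6⁵ = 604.66176 falls short of 1248.4375 but 3.6⁶ = 34012224/15625 reaches it, so n = 6.

6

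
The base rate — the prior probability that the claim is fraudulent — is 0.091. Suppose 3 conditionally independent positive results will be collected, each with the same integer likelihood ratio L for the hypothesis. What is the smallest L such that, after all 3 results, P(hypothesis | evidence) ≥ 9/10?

Prior odds = 0.091/0.909 = 91/909.
Target odds = 0.9/0.1 = 9.
Need L³ ≥ 9 ÷ (91/909) = 8181/91.
4³ = 64 < 8181/91 ≤ 125 = 5³, so L = 5.

5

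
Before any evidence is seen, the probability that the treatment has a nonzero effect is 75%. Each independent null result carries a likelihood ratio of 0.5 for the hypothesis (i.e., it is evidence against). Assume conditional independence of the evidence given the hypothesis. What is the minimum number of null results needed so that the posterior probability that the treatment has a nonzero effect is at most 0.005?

10

Prior odds = 0.75/0.25 = 3.
Likelihood ratio per null result = 0.5.
Target posterior odds = 0.005/0.995 = 1/199.
Require 0.5ⁿ ≤ 1/199 ÷ 3 = 1/597.
0.5⁹ = 0.001953125 is still above 1/597 but 0.5¹⁰ = 1/1024 is at or below it, so n = 10.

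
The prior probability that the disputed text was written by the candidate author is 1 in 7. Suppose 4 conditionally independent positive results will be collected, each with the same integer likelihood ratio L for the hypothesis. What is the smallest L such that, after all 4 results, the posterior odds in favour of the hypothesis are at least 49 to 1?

5

Prior odds = (1/7)/(6/7) = 1/6.
Target odds = 49.
Need L⁴ ≥ 49 ÷ (1/6) = 294.
4⁴ = 256 < 294 ≤ 625 = 5⁴, so L = 5.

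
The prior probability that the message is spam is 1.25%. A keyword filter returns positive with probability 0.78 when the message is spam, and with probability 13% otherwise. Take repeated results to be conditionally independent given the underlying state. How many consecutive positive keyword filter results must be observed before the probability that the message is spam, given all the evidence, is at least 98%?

5

Prior odds: 0.0125 ÷ 0.9875 = 1/79.
Likelihood ratio of a positive result = 0.78/0.13 = 6.
Target posterior odds = 0.98/0.02 = 49.
Require 6ⁿ ≥ 49 ÷ (1/79) = 3871.
6⁴ = 1296 falls short of 3871 but 6⁵ = 7776 reaches it, so n = 5.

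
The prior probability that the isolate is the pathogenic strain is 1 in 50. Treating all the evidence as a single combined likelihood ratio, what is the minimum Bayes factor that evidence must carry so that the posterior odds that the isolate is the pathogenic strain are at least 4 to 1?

196

Prior odds = 0.02/0.98 = 1/49.
Target odds = 4.
Required Bayes factor = 4 ÷ (1/49) = 196.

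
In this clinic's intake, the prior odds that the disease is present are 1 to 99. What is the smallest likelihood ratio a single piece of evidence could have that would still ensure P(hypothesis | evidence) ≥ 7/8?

693

Prior odds = 1/99.
Target odds = 0.875/0.125 = 7.
Required Bayes factor = 7 ÷ (1/99) = 693.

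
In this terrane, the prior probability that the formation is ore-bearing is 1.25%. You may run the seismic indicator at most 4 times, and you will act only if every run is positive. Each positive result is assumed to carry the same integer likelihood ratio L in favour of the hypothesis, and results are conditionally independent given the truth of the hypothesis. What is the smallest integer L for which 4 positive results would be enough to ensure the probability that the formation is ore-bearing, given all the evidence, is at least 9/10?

Prior odds = 0.0125/0.9875 = 1/79.
Target odds = 0.9/0.1 = 9.
Need L⁴ ≥ 9 ÷ (1/79) = 711.
5⁴ = 625 < 711 ≤ 1296 = 6⁴, so L = 6.

6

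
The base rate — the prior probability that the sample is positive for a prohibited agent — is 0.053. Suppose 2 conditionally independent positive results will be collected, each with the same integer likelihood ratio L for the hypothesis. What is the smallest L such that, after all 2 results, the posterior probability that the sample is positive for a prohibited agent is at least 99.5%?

Prior odds = 0.053/0.947 = 53/947.
Target odds = 0.995/0.005 = 199.
Need L² ≥ 199 ÷ (53/947) = 188453/53.
59² = 3481 < 188453/53 ≤ 3600 = 60², so L = 60.

60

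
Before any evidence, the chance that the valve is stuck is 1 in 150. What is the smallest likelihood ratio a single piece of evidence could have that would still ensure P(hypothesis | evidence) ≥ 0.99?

14751

Prior odds = (1/150)/(149/150) = 1/149.
Target odds = 0.99/0.01 = 99.
Required Bayes factor = 99 ÷ (1/149) = 14751.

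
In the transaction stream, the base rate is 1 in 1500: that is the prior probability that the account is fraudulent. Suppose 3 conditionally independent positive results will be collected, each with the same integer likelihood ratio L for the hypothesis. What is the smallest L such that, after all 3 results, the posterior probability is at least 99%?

Prior odds = (1/1500)/(1499/1500) = 1/1499.
Target odds = 0.99/0.01 = 99.
Need L³ ≥ 99 ÷ (1/1499) = 148401.
52³ = 140608 < 148401 ≤ 148877 = 53³, so L = 53.

53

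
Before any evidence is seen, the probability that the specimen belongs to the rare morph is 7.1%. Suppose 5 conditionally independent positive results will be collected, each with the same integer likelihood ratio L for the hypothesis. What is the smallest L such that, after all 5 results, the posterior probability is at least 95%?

4

Prior odds = 0.071/0.929 = 71/929.
Target odds = 0.95/0.05 = 19.
Need L⁵ ≥ 19 ÷ (71/929) = 17651/71.
3⁵ = 243 < 17651/71 ≤ 1024 = 4⁵, so L = 4.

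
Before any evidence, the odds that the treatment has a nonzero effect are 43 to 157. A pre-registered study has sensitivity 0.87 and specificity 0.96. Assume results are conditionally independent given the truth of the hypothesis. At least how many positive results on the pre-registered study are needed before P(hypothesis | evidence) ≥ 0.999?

Prior odds = 43/157.
False-positive rate = 1 − 0.96 = 0.04; likelihood ratio of a positive = 0.87/0.04 = 21.75.
Target odds: 0.999 ÷ 0.001 = 999.
Need (43/157) × 21.75ⁿ ≥ 999, i.e. 21.75ⁿ ≥ 156843/43.
21.75² = 473.0625 falls short of 156843/43 but 21.75³ = 658503/64 reaches it, so n = 3.

3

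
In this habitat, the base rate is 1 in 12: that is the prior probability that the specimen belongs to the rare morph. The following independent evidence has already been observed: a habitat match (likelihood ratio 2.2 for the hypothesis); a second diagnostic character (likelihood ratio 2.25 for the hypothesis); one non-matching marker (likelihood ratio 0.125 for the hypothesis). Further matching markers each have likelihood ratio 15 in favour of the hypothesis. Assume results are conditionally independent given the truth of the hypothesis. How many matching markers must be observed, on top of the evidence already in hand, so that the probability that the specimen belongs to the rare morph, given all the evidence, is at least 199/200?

Prior odds = (1/12)/(11/12) = 1/11.
Combined Bayes factor of the evidence already in hand = 2.2 × 2.25 × 0.125 = 0.61875.
Odds after that evidence = (1/11) × 0.61875 = 0.05625.
Target odds = 0.995/0.005 = 199.
Need 15ⁿ ≥ 199 ÷ 0.05625 = 31840/9.
15³ = 3375 falls short of 31840/9 but 15⁴ = 50625 reaches it, so n = 4.

4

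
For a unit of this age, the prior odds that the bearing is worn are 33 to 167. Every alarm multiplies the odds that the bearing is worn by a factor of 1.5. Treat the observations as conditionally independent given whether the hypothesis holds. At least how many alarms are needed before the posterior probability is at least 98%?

Prior odds = 33/167.
Likelihood ratio per alarm = 1.5.
Target posterior odds = 0.98/0.02 = 49.
Require 1.5ⁿ ≥ 49 ÷ (33/167) = 8183/33.
1.5¹³ = 1594323/8192 falls short of 8183/33 but 1.5¹⁴ = 4782969/16384 reaches it, so n = 14.

14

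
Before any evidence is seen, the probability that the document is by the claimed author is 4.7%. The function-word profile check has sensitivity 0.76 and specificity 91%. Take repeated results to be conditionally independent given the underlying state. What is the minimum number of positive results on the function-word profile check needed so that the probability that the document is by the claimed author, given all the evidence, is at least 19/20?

3

Prior odds = 0.047/0.953 = 47/953.
False-positive rate = 1 − 0.91 = 0.09; likelihood ratio of a positive = 0.76/0.09 = 76/9.
Target posterior odds = 0.95/0.05 = 19.
Require (76/9)ⁿ ≥ 19 ÷ (47/953) = 18107/47.
(76/9)² = 5776/81 falls short of 18107/47 but (76/9)³ = 438976/729 reaches it, so n = 3.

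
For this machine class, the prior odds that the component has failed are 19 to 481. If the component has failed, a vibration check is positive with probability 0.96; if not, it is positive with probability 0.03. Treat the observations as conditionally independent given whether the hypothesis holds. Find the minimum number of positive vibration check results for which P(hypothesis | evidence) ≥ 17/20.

2

Prior odds = 19/481.
Likelihood ratio of a positive = 0.96/0.03 = 32.
Target posterior odds = 0.85/0.15 = 17/3.
Need (19/481) × 32ⁿ ≥ 17/3, i.e. 32ⁿ ≥ 8177/57.
32¹ = 32 falls short of 8177/57 but 32² = 1024 reaches it, so n = 2.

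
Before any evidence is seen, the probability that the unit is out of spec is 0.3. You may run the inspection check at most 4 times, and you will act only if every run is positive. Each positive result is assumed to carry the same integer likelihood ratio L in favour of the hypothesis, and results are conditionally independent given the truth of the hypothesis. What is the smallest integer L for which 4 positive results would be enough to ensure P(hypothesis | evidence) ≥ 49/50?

4

Prior odds = 0.3/0.7 = 3/7.
Target odds = 0.98/0.02 = 49.
Need L⁴ ≥ 49 ÷ (3/7) = 343/3.
3⁴ = 81 < 343/3 ≤ 256 = 4⁴, so L = 4.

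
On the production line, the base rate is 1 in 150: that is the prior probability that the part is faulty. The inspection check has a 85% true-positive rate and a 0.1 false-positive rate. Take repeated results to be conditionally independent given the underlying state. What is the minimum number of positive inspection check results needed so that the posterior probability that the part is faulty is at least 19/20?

4

Prior odds: (1/150) ÷ (149/150) = 1/149.
Likelihood ratio of a positive result = 0.85/0.1 = 8.5.
Target odds: 0.95 ÷ 0.05 = 19.
Require 8.5ⁿ ≥ 19 ÷ (1/149) = 2831.
8.5³ = 614.125 falls short of 2831 but 8.5⁴ = 5220.0625 reaches it, so n = 4.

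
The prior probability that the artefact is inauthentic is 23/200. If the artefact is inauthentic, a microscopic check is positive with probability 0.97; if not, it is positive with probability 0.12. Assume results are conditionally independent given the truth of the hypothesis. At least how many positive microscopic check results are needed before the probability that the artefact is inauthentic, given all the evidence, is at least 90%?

Prior odds: 0.115 ÷ 0.885 = 23/177.
Likelihood ratio of a positive = 0.97/0.12 = 97/12.
Target odds: 0.9 ÷ 0.1 = 9.
Need (23/177) × (97/12)ⁿ ≥ 9, i.e. (97/12)ⁿ ≥ 1593/23.
(97/12)² = 9409/144 falls short of 1593/23 but (97/12)³ = 912673/1728 reaches it, so n = 3.

3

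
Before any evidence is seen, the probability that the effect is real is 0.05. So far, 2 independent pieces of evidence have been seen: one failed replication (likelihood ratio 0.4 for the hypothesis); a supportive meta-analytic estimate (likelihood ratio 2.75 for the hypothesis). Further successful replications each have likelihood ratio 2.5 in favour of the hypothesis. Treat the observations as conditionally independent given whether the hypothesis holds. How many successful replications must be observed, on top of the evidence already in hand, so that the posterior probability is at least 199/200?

Prior odds = 0.05/0.95 = 1/19.
Combined Bayes factor of the evidence already in hand = 0.4 × 2.75 = 1.1.
Odds after that evidence = (1/19) × 1.1 = 11/190.
Target odds = 0.995/0.005 = 199.
Need 2.5ⁿ ≥ 199 ÷ (11/190) = 37810/11.
2.5⁸ = 390625/256 falls short of 37810/11 but 2.5⁹ = 1953125/512 reaches it, so n = 9.

9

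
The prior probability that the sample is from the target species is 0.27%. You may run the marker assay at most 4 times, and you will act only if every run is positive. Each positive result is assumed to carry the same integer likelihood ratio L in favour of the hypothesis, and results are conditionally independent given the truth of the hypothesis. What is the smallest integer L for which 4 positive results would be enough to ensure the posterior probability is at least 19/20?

Prior odds = 0.0027/0.9973 = 27/9973.
Target odds = 0.95/0.05 = 19.
Need L⁴ ≥ 19 ÷ (27/9973) = 189487/27.
9⁴ = 6561 < 189487/27 ≤ 10000 = 10⁴, so L = 10.

10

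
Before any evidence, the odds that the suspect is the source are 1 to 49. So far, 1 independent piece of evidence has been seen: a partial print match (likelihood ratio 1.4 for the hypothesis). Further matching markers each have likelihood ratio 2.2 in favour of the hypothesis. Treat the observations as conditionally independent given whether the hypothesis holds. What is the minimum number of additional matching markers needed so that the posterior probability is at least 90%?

Prior odds = 1/49.
Bayes factor of the evidence already in hand = 1.4.
Odds after that evidence = (1/49) × 1.4 = 1/35.
Target odds = 0.9/0.1 = 9.
Need 2.2ⁿ ≥ 9 ÷ (1/35) = 315.
2.2⁷ = 19487171/78125 falls short of 315 but 2.2⁸ = 214358881/390625 reaches it, so n = 8.

8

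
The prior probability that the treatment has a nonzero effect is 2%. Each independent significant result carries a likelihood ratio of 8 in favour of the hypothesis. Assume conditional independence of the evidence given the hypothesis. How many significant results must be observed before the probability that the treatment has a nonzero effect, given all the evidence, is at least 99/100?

Prior odds = 0.02/0.98 = 1/49.
Likelihood ratio per significant result = 8.
Target odds: 0.99 ÷ 0.01 = 99.
Need (1/49) × 8ⁿ ≥ 99, i.e. 8ⁿ ≥ 4851.
8⁴ = 4096 falls short of 4851 but 8⁵ = 32768 reaches it, so n = 5.

5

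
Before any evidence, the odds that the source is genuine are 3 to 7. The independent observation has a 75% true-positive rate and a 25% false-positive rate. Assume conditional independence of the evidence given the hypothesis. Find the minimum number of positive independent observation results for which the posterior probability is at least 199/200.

6

Prior odds = 3/7.
Likelihood ratio of a positive result = 0.75/0.25 = 3.
Target posterior odds = 0.995/0.005 = 199.
Require 3ⁿ ≥ 199 ÷ (3/7) = 1393/3.
3⁵ = 243 falls short of 1393/3 but 3⁶ = 729 reaches it, so n = 6.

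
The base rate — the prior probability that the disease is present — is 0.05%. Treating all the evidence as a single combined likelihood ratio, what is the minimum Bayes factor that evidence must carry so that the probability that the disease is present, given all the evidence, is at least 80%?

Prior odds = 0.0005/0.9995 = 1/1999.
Target odds = 0.8/0.2 = 4.
Required Bayes factor = 4 ÷ (1/1999) = 7996.

7996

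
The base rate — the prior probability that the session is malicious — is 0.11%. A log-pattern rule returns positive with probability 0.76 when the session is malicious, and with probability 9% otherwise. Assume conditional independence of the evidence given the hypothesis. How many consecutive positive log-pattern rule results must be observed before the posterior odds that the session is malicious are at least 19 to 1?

5

Prior odds: 0.0011 ÷ 0.9989 = 11/9989.
Likelihood ratio of a positive result = 0.76/0.09 = 76/9.
Target odds = 19.
Require (76/9)ⁿ ≥ 19 ÷ (11/9989) = 189791/11.
(76/9)⁴ = 33362176/6561 falls short of 189791/11 but (76/9)⁵ ≈42939.3 reaches it, so n = 5.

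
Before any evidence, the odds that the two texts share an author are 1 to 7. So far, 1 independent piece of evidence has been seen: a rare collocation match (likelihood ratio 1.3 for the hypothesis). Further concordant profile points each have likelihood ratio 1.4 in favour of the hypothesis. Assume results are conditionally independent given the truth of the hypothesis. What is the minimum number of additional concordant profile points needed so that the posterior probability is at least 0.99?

Prior odds = 1/7.
Bayes factor of the evidence already in hand = 1.3.
Odds after that evidence = (1/7) × 1.3 = 13/70.
Target odds = 0.99/0.01 = 99.
Need 1.4ⁿ ≥ 99 ÷ (13/70) = 6930/13.
1.4¹⁸ ≈426.879 falls short of 6930/13 but 1.4¹⁹ ≈597.63 reaches it, so n = 19.

19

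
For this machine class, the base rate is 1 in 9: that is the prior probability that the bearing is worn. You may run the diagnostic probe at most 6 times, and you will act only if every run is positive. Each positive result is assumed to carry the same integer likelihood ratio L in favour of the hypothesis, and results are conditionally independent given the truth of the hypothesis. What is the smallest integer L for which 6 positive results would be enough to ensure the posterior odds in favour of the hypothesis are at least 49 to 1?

3

Prior odds = (1/9)/(8/9) = 0.125.
Target odds = 49.
Need L⁶ ≥ 49 ÷ 0.125 = 392.
2⁶ = 64 < 392 ≤ 729 = 3⁶, so L = 3.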